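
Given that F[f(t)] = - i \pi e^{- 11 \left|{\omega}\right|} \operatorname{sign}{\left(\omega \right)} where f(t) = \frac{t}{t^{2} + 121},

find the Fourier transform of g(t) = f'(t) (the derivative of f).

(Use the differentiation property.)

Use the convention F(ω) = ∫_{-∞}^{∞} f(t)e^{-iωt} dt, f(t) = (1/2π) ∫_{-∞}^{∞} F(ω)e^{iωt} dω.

F[g](ω) = \pi \omega e^{- 11 \left|{\omega}\right|} \operatorname{sign}{\left(\omega \right)}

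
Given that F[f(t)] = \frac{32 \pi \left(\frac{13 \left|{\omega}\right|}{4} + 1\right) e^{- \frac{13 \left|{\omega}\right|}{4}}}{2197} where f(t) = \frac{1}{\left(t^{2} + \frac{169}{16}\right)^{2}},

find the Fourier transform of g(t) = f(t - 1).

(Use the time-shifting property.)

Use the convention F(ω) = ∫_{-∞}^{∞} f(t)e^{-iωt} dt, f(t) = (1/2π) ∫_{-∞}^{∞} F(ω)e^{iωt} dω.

F[g](ω) = \frac{8 \pi \left(13 \left|{\omega}\right| + 4\right) e^{- i \omega - \frac{13 \left|{\omega}\right|}{4}}}{2197}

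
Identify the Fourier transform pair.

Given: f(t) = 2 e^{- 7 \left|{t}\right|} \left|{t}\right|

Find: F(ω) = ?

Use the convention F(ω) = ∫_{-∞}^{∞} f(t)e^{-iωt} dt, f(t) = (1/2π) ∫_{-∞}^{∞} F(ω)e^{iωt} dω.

F(ω) = \frac{4 \left(49 - \omega^{2}\right)}{\left(\omega^{2} + 49\right)^{2}}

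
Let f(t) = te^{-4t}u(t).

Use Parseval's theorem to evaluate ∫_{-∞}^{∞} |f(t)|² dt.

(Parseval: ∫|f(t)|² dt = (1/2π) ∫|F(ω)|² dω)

∫|f(t)|² dt = \frac{1}{256}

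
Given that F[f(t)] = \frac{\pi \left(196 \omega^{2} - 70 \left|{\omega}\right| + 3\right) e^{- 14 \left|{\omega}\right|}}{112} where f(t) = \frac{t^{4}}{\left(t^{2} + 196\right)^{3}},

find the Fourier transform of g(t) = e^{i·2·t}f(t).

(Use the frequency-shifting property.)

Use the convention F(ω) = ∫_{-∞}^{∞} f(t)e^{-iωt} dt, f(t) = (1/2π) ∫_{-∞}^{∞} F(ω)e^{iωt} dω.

F[g](ω) = \frac{\pi \left(196 \left(\omega - 2\right)^{2} - 70 \left|{\omega - 2}\right| + 3\right) e^{- 14 \left|{\omega - 2}\right|}}{112}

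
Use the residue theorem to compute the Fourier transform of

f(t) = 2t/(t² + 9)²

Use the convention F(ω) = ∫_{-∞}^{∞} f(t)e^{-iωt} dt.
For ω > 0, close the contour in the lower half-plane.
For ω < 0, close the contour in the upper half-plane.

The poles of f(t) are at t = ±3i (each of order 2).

Let g(z) = f(z)e^{-iωz}; for large |z| the factor e^{-iωz} decays in the lower half-plane when ω > 0 and in the upper half-plane when ω < 0.

Case ω > 0 (lower half-plane, clockwise contour ⇒ F(ω) = -2πi·ΣRes):
  Res_{z = - 3 i} g(z) = \frac{\omega e^{- 3 \omega}}{6} (pole of order 2)
  F(ω) = -2πi·ΣRes = - \frac{i \pi \omega e^{- 3 \omega}}{3}

Case ω < 0 (upper half-plane, counterclockwise contour ⇒ F(ω) = +2πi·ΣRes):
  Res_{z = 3 i} g(z) = - \frac{\omega e^{3 \omega}}{6} (pole of order 2)
  F(ω) = 2πi·ΣRes = - \frac{i \pi \omega e^{3 \omega}}{3}

Both cases combine into a single formula in |ω|:

F(ω) = - \frac{i \pi \omega e^{- 3 \left|{\omega}\right|}}{3}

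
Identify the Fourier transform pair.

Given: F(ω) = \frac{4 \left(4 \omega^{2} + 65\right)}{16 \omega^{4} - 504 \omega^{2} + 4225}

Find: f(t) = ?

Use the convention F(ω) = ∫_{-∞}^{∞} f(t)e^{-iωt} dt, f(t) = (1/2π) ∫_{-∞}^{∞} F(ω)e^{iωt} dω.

f(t) = e^{- \frac{\left|{t}\right|}{2}} \cos{\left(4 t \right)}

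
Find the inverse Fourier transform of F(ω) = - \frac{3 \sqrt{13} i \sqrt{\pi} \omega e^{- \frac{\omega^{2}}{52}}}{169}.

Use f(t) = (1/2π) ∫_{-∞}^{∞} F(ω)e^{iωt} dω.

f(t) = 6 t e^{- 13 t^{2}}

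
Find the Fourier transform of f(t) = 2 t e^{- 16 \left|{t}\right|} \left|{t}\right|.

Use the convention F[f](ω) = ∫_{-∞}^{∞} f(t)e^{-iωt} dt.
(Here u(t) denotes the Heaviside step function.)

F(ω) = \frac{8 i \omega \left(\omega^{2} - 768\right)}{\left(\omega^{2} + 256\right)^{3}}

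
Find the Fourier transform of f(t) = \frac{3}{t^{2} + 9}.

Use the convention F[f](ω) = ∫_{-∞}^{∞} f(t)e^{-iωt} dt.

F(ω) = \pi e^{- 3 \left|{\omega}\right|}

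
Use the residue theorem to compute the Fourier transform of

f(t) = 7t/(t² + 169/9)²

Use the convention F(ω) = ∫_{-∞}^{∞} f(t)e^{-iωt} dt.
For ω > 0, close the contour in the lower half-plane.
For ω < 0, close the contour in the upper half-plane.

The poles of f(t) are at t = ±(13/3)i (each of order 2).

Let g(z) = f(z)e^{-iωz}; for large |z| the factor e^{-iωz} decays in the lower half-plane when ω > 0 and in the upper half-plane when ω < 0.

Case ω > 0 (lower half-plane, clockwise contour ⇒ F(ω) = -2πi·ΣRes):
  Res_{z = - \frac{13 i}{3}} g(z) = \frac{21 \omega e^{- \frac{13 \omega}{3}}}{52} (pole of order 2)
  F(ω) = -2πi·ΣRes = - \frac{21 i \pi \omega e^{- \frac{13 \omega}{3}}}{26}

Case ω < 0 (upper half-plane, counterclockwise contour ⇒ F(ω) = +2πi·ΣRes):
  Res_{z = \frac{13 i}{3}} g(z) = - \frac{21 \omega e^{\frac{13 \omega}{3}}}{52} (pole of order 2)
  F(ω) = 2πi·ΣRes = - \frac{21 i \pi \omega e^{\frac{13 \omega}{3}}}{26}

Both cases combine into a single formula in |ω|:

F(ω) = - \frac{21 i \pi \omega e^{- \frac{13 \left|{\omega}\right|}{3}}}{26}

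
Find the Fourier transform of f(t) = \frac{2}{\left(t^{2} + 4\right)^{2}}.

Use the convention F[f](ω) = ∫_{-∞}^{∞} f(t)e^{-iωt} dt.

F(ω) = \frac{\pi \left(2 \left|{\omega}\right| + 1\right) e^{- 2 \left|{\omega}\right|}}{8}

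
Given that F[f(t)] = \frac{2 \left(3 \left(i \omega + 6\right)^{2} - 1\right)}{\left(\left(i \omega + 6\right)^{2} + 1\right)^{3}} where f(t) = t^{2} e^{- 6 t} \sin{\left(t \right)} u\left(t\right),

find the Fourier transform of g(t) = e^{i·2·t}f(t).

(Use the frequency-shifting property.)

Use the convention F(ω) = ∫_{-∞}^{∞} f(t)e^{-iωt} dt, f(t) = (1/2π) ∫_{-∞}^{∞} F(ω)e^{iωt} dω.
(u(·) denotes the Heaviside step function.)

F[g](ω) = \frac{2 \left(3 \left(i \left(\omega - 2\right) + 6\right)^{2} - 1\right)}{\left(\left(i \left(\omega - 2\right) + 6\right)^{2} + 1\right)^{3}}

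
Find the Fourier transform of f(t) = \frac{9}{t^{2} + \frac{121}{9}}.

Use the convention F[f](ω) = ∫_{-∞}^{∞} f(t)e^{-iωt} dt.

F(ω) = \frac{27 \pi e^{- \frac{11 \left|{\omega}\right|}{3}}}{11}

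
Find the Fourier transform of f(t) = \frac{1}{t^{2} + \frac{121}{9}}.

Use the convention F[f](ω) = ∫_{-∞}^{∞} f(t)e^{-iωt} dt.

F(ω) = \frac{3 \pi e^{- \frac{11 \left|{\omega}\right|}{3}}}{11}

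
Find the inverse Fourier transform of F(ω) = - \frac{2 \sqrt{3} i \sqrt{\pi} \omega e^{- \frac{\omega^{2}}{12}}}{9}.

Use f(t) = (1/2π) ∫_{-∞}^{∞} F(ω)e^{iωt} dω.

f(t) = 4 t e^{- 3 t^{2}}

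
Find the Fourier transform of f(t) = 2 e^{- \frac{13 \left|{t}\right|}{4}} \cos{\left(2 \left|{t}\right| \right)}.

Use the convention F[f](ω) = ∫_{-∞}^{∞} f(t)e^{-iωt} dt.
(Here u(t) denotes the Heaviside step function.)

F(ω) = \frac{208 \left(16 \omega^{2} + 233\right)}{256 \omega^{4} + 3360 \omega^{2} + 54289}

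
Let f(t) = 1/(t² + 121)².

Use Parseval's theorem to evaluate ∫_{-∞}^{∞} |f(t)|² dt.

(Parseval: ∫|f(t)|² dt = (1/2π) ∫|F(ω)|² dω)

∫|f(t)|² dt = \frac{5 \pi}{311794736}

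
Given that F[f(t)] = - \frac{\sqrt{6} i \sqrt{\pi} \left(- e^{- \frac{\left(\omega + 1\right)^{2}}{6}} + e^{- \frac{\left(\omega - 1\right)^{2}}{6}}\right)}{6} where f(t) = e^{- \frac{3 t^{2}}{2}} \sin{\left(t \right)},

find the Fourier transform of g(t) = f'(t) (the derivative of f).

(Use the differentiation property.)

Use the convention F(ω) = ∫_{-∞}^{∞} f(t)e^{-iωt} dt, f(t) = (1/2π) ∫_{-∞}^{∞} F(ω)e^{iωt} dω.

F[g](ω) = \frac{\sqrt{6} \sqrt{\pi} \omega \left(e^{\frac{2 \omega}{3}} - 1\right) e^{- \frac{\omega^{2}}{6} - \frac{\omega}{3} - \frac{1}{6}}}{6}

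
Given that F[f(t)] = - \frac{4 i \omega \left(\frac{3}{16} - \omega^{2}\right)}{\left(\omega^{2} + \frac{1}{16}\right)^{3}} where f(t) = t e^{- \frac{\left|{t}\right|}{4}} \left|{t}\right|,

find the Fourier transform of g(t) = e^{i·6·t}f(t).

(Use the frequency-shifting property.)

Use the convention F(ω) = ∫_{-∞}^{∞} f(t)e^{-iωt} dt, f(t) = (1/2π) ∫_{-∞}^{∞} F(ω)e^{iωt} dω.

F[g](ω) = \frac{1024 i \left(\omega - 6\right) \left(16 \left(\omega - 6\right)^{2} - 3\right)}{\left(16 \left(\omega - 6\right)^{2} + 1\right)^{3}}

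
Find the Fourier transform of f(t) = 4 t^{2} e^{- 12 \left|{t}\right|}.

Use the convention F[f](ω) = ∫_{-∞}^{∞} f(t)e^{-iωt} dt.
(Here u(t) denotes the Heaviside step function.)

F(ω) = \frac{576 \left(48 - \omega^{2}\right)}{\left(\omega^{2} + 144\right)^{3}}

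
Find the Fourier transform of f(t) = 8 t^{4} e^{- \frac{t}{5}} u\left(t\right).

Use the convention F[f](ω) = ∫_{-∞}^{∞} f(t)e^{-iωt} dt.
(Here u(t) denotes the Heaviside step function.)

F(ω) = \frac{600000}{\left(5 i \omega + 1\right)^{5}}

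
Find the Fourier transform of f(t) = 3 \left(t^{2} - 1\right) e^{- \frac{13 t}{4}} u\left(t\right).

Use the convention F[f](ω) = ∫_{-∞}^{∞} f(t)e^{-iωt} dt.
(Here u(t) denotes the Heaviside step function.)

F(ω) = \frac{12 \left(128 i \omega - \left(4 i \omega + 13\right)^{3} + 416\right)}{\left(4 i \omega + 13\right)^{4}}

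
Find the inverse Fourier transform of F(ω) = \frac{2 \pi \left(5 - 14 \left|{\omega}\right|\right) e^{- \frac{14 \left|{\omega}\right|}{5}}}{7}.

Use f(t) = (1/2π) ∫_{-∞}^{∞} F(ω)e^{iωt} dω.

f(t) = \frac{8 t^{2}}{\left(t^{2} + \frac{196}{25}\right)^{2}}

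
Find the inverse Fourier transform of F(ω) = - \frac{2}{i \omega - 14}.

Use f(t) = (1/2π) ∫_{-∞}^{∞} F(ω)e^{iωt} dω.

f(t) = 2 e^{14 t} u\left(- t\right)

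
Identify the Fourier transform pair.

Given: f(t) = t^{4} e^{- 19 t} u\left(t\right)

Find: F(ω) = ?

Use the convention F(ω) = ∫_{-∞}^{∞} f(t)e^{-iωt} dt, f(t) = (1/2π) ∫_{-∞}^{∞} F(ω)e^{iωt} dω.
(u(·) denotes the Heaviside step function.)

F(ω) = \frac{24}{\left(i \omega + 19\right)^{5}}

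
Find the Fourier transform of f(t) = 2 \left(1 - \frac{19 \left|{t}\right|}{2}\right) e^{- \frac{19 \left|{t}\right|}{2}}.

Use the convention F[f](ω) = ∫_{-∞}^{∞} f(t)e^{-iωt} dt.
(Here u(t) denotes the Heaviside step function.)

F(ω) = \frac{1216 \omega^{2}}{\left(4 \omega^{2} + 361\right)^{2}}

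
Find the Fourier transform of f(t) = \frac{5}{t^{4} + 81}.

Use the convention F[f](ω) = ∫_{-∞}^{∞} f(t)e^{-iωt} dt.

F(ω) = \frac{5 \pi e^{- \frac{3 \sqrt{2} \left|{\omega}\right|}{2}} \sin{\left(\frac{3 \sqrt{2} \left|{\omega}\right|}{2} + \frac{\pi}{4} \right)}}{27}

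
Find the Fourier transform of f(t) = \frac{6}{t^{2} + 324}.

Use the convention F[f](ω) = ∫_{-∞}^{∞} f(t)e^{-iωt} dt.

F(ω) = \frac{\pi e^{- 18 \left|{\omega}\right|}}{3}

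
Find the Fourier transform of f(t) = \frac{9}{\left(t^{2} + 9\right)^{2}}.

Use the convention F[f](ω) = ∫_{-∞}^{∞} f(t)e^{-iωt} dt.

F(ω) = \frac{\pi \left(3 \left|{\omega}\right| + 1\right) e^{- 3 \left|{\omega}\right|}}{6}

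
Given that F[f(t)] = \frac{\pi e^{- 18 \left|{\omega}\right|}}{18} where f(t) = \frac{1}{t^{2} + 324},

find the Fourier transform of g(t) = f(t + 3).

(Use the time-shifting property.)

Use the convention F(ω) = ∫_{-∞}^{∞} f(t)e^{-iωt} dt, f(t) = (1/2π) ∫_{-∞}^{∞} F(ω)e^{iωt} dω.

F[g](ω) = \frac{\pi e^{3 i \omega - 18 \left|{\omega}\right|}}{18}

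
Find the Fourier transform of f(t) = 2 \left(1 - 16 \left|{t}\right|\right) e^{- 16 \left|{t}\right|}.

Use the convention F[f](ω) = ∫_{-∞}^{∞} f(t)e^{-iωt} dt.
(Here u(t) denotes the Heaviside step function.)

F(ω) = \frac{128 \omega^{2}}{\left(\omega^{2} + 256\right)^{2}}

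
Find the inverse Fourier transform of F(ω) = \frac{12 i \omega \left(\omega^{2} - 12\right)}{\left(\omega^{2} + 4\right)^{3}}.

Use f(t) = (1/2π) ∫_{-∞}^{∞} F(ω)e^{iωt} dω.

f(t) = 3 t e^{- 2 \left|{t}\right|} \left|{t}\right|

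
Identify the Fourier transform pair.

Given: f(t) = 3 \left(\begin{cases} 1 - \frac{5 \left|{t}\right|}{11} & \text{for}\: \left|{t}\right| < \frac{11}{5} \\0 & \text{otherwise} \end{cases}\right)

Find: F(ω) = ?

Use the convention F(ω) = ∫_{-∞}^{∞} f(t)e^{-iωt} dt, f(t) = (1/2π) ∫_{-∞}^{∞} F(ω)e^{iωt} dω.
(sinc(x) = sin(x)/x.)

F(ω) = \frac{33 \operatorname{sinc}^{2}{\left(\frac{11 \omega}{10} \right)}}{5}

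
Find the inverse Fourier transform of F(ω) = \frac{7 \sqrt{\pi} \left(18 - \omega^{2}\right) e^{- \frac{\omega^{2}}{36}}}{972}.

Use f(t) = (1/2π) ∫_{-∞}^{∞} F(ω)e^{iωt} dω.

f(t) = 7 t^{2} e^{- 9 t^{2}}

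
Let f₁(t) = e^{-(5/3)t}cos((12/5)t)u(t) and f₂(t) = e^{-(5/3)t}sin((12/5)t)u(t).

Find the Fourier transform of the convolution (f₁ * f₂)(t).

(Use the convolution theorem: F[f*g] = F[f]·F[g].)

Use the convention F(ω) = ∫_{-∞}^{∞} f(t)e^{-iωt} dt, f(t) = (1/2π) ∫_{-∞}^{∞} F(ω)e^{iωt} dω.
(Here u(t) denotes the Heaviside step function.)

F[f₁*f₂](ω) = \frac{40500 \left(3 i \omega + 5\right)}{\left(25 \left(3 i \omega + 5\right)^{2} + 1296\right)^{2}}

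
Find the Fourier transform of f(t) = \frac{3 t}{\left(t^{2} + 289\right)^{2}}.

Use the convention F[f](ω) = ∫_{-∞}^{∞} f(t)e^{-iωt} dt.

F(ω) = - \frac{3 i \pi \omega e^{- 17 \left|{\omega}\right|}}{34}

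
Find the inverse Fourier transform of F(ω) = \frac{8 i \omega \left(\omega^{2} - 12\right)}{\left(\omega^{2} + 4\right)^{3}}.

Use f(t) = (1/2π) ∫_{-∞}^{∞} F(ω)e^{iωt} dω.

f(t) = 2 t e^{- 2 \left|{t}\right|} \left|{t}\right|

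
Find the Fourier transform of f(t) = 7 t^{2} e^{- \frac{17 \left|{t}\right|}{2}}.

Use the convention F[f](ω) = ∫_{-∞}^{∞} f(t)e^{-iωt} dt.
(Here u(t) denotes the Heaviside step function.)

F(ω) = \frac{3808 \left(289 - 12 \omega^{2}\right)}{\left(4 \omega^{2} + 289\right)^{3}}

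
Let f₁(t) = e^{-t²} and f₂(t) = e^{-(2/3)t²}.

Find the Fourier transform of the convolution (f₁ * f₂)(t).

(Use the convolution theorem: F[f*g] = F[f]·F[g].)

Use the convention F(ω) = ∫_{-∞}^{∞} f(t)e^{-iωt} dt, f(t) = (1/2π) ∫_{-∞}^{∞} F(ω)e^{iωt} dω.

F[f₁*f₂](ω) = \frac{\sqrt{6} \pi e^{- \frac{5 \omega^{2}}{8}}}{2}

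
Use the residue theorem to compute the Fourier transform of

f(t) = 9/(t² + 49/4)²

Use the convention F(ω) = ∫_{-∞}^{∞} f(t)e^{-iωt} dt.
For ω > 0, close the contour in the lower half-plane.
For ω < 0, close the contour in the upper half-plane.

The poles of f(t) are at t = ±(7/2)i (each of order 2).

Let g(z) = f(z)e^{-iωz}; for large |z| the factor e^{-iωz} decays in the lower half-plane when ω > 0 and in the upper half-plane when ω < 0.

Case ω > 0 (lower half-plane, clockwise contour ⇒ F(ω) = -2πi·ΣRes):
  Res_{z = - \frac{7 i}{2}} g(z) = \frac{9 i \left(7 \omega + 2\right) e^{- \frac{7 \omega}{2}}}{343} (pole of order 2)
  F(ω) = -2πi·ΣRes = \frac{18 \pi \left(7 \omega + 2\right) e^{- \frac{7 \omega}{2}}}{343}

Case ω < 0 (upper half-plane, counterclockwise contour ⇒ F(ω) = +2πi·ΣRes):
  Res_{z = \frac{7 i}{2}} g(z) = \frac{9 i \left(7 \omega - 2\right) e^{\frac{7 \omega}{2}}}{343} (pole of order 2)
  F(ω) = 2πi·ΣRes = \frac{18 \pi \left(2 - 7 \omega\right) e^{\frac{7 \omega}{2}}}{343}

Both cases combine into a single formula in |ω|:

F(ω) = \frac{18 \pi \left(7 \left|{\omega}\right| + 2\right) e^{- \frac{7 \left|{\omega}\right|}{2}}}{343}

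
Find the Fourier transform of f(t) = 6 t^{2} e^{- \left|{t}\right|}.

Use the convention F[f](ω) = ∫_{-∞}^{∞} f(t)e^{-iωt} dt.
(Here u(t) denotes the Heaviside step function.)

F(ω) = \frac{24 \left(1 - 3 \omega^{2}\right)}{\left(\omega^{2} + 1\right)^{3}}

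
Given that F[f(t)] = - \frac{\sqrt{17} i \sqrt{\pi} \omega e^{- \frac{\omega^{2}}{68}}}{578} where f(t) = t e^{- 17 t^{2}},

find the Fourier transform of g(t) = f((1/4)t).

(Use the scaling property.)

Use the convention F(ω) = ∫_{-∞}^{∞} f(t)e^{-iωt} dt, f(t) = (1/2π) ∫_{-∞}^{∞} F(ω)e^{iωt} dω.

F[g](ω) = - \frac{8 \sqrt{17} i \sqrt{\pi} \omega e^{- \frac{4 \omega^{2}}{17}}}{289}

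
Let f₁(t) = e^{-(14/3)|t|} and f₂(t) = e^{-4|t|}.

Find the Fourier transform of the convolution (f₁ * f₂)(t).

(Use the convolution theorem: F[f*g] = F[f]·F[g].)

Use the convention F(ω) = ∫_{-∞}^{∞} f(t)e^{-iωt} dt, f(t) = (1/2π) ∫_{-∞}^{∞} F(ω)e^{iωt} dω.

F[f₁*f₂](ω) = \frac{672}{\left(\omega^{2} + 16\right) \left(9 \omega^{2} + 196\right)}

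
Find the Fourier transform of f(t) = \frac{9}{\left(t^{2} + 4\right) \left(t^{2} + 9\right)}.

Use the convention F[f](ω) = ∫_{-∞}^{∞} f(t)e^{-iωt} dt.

F(ω) = \frac{3 \pi \left(3 e^{\left|{\omega}\right|} - 2\right) e^{- 3 \left|{\omega}\right|}}{10}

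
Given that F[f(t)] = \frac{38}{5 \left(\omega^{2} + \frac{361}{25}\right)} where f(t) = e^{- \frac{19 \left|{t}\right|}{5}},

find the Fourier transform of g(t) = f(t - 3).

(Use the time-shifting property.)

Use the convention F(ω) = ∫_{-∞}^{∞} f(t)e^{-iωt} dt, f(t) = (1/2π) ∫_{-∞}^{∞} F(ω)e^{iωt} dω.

F[g](ω) = \frac{190 e^{- 3 i \omega}}{25 \omega^{2} + 361}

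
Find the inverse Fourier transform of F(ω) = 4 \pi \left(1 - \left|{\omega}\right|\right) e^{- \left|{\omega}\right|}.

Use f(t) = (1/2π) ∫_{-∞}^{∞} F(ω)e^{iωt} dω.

f(t) = \frac{8 t^{2}}{\left(t^{2} + 1\right)^{2}}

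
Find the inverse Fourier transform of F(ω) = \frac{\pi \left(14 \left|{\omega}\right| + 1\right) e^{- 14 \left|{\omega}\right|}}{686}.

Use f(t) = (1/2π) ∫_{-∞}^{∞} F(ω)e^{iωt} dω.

f(t) = \frac{8}{\left(t^{2} + 196\right)^{2}}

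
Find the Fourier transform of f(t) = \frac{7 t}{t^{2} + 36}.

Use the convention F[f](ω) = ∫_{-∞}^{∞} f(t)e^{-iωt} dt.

F(ω) = - 7 i \pi e^{- 6 \left|{\omega}\right|} \operatorname{sign}{\left(\omega \right)}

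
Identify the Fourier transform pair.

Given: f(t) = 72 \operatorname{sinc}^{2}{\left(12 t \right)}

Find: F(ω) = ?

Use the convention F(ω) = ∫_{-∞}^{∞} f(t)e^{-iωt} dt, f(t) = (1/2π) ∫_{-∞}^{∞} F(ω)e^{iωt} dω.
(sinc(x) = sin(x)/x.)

F(ω) = \begin{cases} \frac{\pi \left(24 - \left|{\omega}\right|\right)}{4} & \text{for}\: \omega > -24 \wedge \omega < 24 \\0 & \text{otherwise} \end{cases}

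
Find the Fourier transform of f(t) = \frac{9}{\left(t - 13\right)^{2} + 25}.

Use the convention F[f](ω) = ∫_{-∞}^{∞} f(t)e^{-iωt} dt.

F(ω) = \frac{9 \pi e^{- 13 i \omega - 5 \left|{\omega}\right|}}{5}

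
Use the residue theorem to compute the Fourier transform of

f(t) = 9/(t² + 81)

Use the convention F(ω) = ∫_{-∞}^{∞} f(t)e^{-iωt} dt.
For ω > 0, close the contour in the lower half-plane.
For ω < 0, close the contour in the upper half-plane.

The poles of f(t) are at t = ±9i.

Let g(z) = f(z)e^{-iωz}; for large |z| the factor e^{-iωz} decays in the lower half-plane when ω > 0 and in the upper half-plane when ω < 0.

Case ω > 0 (lower half-plane, clockwise contour ⇒ F(ω) = -2πi·ΣRes):
  Res_{z = - 9 i} g(z) = \frac{i e^{- 9 \omega}}{2}
  F(ω) = -2πi·ΣRes = \pi e^{- 9 \omega}

Case ω < 0 (upper half-plane, counterclockwise contour ⇒ F(ω) = +2πi·ΣRes):
  Res_{z = 9 i} g(z) = - \frac{i e^{9 \omega}}{2}
  F(ω) = 2πi·ΣRes = \pi e^{9 \omega}

Both cases combine into a single formula in |ω|:

F(ω) = \pi e^{- 9 \left|{\omega}\right|}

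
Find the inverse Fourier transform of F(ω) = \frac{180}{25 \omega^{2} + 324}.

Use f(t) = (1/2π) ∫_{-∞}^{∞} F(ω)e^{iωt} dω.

f(t) = e^{- \frac{18 \left|{t}\right|}{5}}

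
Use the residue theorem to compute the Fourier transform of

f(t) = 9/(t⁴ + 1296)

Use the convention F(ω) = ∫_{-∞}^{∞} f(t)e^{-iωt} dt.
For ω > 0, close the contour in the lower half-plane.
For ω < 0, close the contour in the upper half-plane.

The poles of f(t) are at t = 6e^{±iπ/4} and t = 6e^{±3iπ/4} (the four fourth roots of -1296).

Let g(z) = f(z)e^{-iωz}; for large |z| the factor e^{-iωz} decays in the lower half-plane when ω > 0 and in the upper half-plane when ω < 0.

Case ω > 0 (lower half-plane, clockwise contour ⇒ F(ω) = -2πi·ΣRes):
  Res_{z = - 3 \sqrt{2} - 3 \sqrt{2} i} g(z) = \frac{\sqrt{2} i \left(1 - i\right) e^{3 \sqrt{2} \omega \left(-1 + i\right)}}{192}
  Res_{z = 3 \sqrt{2} - 3 \sqrt{2} i} g(z) = \frac{\sqrt{2} i \left(1 + i\right) e^{- 3 \sqrt{2} \omega \left(1 + i\right)}}{192}
  F(ω) = -2πi·ΣRes = \frac{\sqrt{2} \pi \left(1 - i\right) \left(e^{6 \sqrt{2} i \omega} + i\right) e^{- 3 \sqrt{2} \omega \left(1 + i\right)}}{96} = \frac{\pi e^{- 3 \sqrt{2} \omega} \sin{\left(3 \sqrt{2} \omega + \frac{\pi}{4} \right)}}{24}

Case ω < 0 (upper half-plane, counterclockwise contour ⇒ F(ω) = +2πi·ΣRes):
  Res_{z = 3 \sqrt{2} + 3 \sqrt{2} i} g(z) = \frac{\sqrt{2} i \left(-1 + i\right) e^{3 \sqrt{2} \omega \left(1 - i\right)}}{192}
  Res_{z = - 3 \sqrt{2} + 3 \sqrt{2} i} g(z) = \frac{\sqrt{2} \left(1 - i\right) e^{3 \sqrt{2} \omega \left(1 + i\right)}}{192}
  F(ω) = 2πi·ΣRes = - \frac{\sqrt{2} i \pi \left(i \left(1 - i\right) e^{3 \sqrt{2} \omega \left(1 - i\right)} - \left(1 - i\right) e^{3 \sqrt{2} \omega \left(1 + i\right)}\right)}{96} = \frac{\pi e^{3 \sqrt{2} \omega} \cos{\left(3 \sqrt{2} \omega + \frac{\pi}{4} \right)}}{24}

Both cases combine into a single formula in |ω|:

F(ω) = \frac{\pi e^{- 3 \sqrt{2} \left|{\omega}\right|} \sin{\left(3 \sqrt{2} \left|{\omega}\right| + \frac{\pi}{4} \right)}}{24}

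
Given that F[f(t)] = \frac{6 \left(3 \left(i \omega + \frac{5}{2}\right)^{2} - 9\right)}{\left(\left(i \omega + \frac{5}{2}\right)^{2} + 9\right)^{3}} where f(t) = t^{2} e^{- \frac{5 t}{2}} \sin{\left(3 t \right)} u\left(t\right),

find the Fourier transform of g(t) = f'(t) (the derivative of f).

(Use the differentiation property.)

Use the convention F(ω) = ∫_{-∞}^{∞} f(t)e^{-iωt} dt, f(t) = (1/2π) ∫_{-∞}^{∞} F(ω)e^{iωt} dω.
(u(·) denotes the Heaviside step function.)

F[g](ω) = \frac{288 i \omega \left(\left(2 i \omega + 5\right)^{2} - 12\right)}{\left(\left(2 i \omega + 5\right)^{2} + 36\right)^{3}}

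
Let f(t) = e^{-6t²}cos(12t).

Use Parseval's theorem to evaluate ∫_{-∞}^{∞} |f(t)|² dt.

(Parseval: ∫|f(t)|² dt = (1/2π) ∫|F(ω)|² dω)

∫|f(t)|² dt = \frac{\sqrt{3} \sqrt{\pi} \left(1 + e^{12}\right)}{12 e^{12}}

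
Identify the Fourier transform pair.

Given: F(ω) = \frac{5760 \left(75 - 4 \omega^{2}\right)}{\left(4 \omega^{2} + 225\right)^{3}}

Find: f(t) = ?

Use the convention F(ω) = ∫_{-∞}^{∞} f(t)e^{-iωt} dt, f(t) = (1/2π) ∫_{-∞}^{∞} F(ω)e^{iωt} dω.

f(t) = 4 t^{2} e^{- \frac{15 \left|{t}\right|}{2}}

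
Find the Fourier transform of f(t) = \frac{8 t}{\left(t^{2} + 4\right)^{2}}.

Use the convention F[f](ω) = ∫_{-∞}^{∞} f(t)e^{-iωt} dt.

F(ω) = - 2 i \pi \omega e^{- 2 \left|{\omega}\right|}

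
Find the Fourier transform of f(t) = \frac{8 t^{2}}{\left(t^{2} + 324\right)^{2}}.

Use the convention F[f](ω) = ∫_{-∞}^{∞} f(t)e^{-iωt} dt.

F(ω) = \frac{2 \pi \left(1 - 18 \left|{\omega}\right|\right) e^{- 18 \left|{\omega}\right|}}{9}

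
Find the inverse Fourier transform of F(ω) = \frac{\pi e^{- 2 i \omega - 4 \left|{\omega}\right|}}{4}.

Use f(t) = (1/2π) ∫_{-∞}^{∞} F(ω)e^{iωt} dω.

f(t) = \frac{1}{\left(t - 2\right)^{2} + 16}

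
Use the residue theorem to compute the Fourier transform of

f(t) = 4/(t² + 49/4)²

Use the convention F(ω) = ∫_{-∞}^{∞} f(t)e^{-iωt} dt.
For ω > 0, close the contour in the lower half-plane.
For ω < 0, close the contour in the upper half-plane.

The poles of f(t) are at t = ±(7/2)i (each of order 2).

Let g(z) = f(z)e^{-iωz}; for large |z| the factor e^{-iωz} decays in the lower half-plane when ω > 0 and in the upper half-plane when ω < 0.

Case ω > 0 (lower half-plane, clockwise contour ⇒ F(ω) = -2πi·ΣRes):
  Res_{z = - \frac{7 i}{2}} g(z) = \frac{4 i \left(7 \omega + 2\right) e^{- \frac{7 \omega}{2}}}{343} (pole of order 2)
  F(ω) = -2πi·ΣRes = \frac{8 \pi \left(7 \omega + 2\right) e^{- \frac{7 \omega}{2}}}{343}

Case ω < 0 (upper half-plane, counterclockwise contour ⇒ F(ω) = +2πi·ΣRes):
  Res_{z = \frac{7 i}{2}} g(z) = \frac{4 i \left(7 \omega - 2\right) e^{\frac{7 \omega}{2}}}{343} (pole of order 2)
  F(ω) = 2πi·ΣRes = \frac{8 \pi \left(2 - 7 \omega\right) e^{\frac{7 \omega}{2}}}{343}

Both cases combine into a single formula in |ω|:

F(ω) = \frac{8 \pi \left(7 \left|{\omega}\right| + 2\right) e^{- \frac{7 \left|{\omega}\right|}{2}}}{343}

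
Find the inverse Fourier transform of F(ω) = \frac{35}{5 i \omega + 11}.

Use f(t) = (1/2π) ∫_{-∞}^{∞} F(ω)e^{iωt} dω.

f(t) = 7 e^{- \frac{11 t}{5}} u\left(t\right)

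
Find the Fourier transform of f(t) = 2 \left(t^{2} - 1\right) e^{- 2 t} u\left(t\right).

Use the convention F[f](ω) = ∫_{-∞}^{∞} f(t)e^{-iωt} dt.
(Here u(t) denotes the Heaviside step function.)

F(ω) = \frac{2 \left(2 i \omega - \left(i \omega + 2\right)^{3} + 4\right)}{\left(i \omega + 2\right)^{4}}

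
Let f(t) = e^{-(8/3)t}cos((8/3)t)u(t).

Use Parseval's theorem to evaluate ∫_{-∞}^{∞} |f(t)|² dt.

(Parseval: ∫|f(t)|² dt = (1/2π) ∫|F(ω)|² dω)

∫|f(t)|² dt = \frac{9}{64}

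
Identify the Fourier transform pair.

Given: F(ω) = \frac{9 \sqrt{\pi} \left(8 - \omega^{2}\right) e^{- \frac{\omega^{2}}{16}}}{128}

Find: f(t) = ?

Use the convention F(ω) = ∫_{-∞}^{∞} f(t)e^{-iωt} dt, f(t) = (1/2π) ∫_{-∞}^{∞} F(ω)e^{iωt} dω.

f(t) = 9 t^{2} e^{- 4 t^{2}}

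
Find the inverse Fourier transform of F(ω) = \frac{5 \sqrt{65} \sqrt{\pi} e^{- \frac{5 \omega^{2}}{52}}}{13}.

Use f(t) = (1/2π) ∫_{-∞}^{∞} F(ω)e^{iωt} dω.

f(t) = 5 e^{- \frac{13 t^{2}}{5}}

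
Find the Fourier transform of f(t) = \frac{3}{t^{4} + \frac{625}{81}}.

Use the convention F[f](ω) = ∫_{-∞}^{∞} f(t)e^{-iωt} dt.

F(ω) = \frac{81 \pi e^{- \frac{5 \sqrt{2} \left|{\omega}\right|}{6}} \sin{\left(\frac{5 \sqrt{2} \left|{\omega}\right|}{6} + \frac{\pi}{4} \right)}}{125}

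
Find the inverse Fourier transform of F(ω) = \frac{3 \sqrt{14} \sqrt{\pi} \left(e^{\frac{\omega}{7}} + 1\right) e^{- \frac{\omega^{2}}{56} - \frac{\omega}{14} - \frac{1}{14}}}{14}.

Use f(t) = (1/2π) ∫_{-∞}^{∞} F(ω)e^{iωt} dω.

f(t) = 6 e^{- 14 t^{2}} \cos{\left(2 t \right)}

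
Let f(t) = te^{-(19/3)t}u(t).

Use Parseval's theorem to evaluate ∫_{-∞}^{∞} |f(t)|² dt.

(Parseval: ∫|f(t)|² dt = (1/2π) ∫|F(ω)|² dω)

∫|f(t)|² dt = \frac{27}{27436}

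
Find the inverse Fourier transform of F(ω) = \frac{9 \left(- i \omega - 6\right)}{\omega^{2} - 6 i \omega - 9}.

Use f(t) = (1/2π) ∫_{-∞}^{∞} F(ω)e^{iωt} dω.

f(t) = 9 \left(3 t + 1\right) e^{- 3 t} u\left(t\right)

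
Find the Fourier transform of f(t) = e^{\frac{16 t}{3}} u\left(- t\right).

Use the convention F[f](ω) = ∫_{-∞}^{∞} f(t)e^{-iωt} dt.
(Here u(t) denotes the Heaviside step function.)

F(ω) = - \frac{3}{3 i \omega - 16}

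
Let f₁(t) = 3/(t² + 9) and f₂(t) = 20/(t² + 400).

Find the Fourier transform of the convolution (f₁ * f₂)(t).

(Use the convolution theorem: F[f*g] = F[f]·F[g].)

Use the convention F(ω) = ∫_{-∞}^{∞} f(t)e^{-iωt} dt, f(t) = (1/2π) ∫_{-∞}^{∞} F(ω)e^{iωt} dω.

F[f₁*f₂](ω) = \pi^{2} e^{- 23 \left|{\omega}\right|}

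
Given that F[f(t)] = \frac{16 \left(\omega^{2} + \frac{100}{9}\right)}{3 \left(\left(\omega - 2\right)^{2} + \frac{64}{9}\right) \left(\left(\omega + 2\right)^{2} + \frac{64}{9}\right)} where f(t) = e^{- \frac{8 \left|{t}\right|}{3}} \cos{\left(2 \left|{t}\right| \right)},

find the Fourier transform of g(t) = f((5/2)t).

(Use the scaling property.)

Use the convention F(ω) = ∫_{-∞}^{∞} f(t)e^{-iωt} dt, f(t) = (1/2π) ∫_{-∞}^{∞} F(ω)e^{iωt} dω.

F[g](ω) = \frac{120 \left(9 \omega^{2} + 625\right)}{81 \omega^{4} + 3150 \omega^{2} + 390625}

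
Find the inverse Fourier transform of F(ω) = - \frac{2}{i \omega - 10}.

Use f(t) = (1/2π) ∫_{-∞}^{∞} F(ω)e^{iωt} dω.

f(t) = 2 e^{10 t} u\left(- t\right)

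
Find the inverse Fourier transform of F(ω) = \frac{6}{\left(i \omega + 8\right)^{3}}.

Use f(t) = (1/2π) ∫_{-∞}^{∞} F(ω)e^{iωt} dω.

f(t) = 3 t^{2} e^{- 8 t} u\left(t\right)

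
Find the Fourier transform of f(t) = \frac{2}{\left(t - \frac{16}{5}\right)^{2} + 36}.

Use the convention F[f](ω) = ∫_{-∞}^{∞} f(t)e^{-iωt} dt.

F(ω) = \frac{\pi e^{- \frac{16 i \omega}{5} - 6 \left|{\omega}\right|}}{3}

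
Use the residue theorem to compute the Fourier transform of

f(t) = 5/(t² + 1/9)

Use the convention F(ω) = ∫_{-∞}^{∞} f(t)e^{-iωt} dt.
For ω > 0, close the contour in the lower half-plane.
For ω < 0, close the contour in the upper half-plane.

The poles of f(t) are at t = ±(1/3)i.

Let g(z) = f(z)e^{-iωz}; for large |z| the factor e^{-iωz} decays in the lower half-plane when ω > 0 and in the upper half-plane when ω < 0.

Case ω > 0 (lower half-plane, clockwise contour ⇒ F(ω) = -2πi·ΣRes):
  Res_{z = - \frac{i}{3}} g(z) = \frac{15 i e^{- \frac{\omega}{3}}}{2}
  F(ω) = -2πi·ΣRes = 15 \pi e^{- \frac{\omega}{3}}

Case ω < 0 (upper half-plane, counterclockwise contour ⇒ F(ω) = +2πi·ΣRes):
  Res_{z = \frac{i}{3}} g(z) = - \frac{15 i e^{\frac{\omega}{3}}}{2}
  F(ω) = 2πi·ΣRes = 15 \pi e^{\frac{\omega}{3}}

Both cases combine into a single formula in |ω|:

F(ω) = 15 \pi e^{- \frac{\left|{\omega}\right|}{3}}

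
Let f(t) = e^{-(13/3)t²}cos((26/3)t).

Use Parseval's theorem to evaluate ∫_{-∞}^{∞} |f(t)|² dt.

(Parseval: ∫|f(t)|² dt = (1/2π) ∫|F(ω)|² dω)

∫|f(t)|² dt = \frac{\sqrt{78} \sqrt{\pi} \left(1 + e^{\frac{26}{3}}\right)}{52 e^{\frac{26}{3}}}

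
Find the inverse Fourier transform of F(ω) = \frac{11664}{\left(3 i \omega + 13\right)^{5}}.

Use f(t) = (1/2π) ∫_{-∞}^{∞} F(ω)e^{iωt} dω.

f(t) = 2 t^{4} e^{- \frac{13 t}{3}} u\left(t\right)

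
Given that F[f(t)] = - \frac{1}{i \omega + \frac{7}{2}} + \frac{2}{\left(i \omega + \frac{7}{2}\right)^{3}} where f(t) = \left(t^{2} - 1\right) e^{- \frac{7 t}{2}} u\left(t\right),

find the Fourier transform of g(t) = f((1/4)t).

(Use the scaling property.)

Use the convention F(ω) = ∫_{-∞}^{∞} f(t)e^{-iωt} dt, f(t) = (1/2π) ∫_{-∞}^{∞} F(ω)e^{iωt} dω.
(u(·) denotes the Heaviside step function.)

F[g](ω) = \frac{8 \left(64 i \omega - \left(8 i \omega + 7\right)^{3} + 56\right)}{\left(8 i \omega + 7\right)^{4}}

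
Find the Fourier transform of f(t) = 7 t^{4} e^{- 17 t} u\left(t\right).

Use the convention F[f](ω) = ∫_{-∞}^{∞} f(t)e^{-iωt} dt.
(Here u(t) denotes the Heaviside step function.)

F(ω) = \frac{168}{\left(i \omega + 17\right)^{5}}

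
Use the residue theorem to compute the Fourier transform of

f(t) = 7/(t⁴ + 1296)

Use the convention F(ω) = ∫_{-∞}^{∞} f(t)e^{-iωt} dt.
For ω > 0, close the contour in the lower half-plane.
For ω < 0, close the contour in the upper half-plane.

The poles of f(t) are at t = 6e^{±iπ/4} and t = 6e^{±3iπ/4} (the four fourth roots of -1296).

Let g(z) = f(z)e^{-iωz}; for large |z| the factor e^{-iωz} decays in the lower half-plane when ω > 0 and in the upper half-plane when ω < 0.

Case ω > 0 (lower half-plane, clockwise contour ⇒ F(ω) = -2πi·ΣRes):
  Res_{z = - 3 \sqrt{2} - 3 \sqrt{2} i} g(z) = \frac{7 \sqrt{2} i \left(1 - i\right) e^{3 \sqrt{2} \omega \left(-1 + i\right)}}{1728}
  Res_{z = 3 \sqrt{2} - 3 \sqrt{2} i} g(z) = \frac{7 \sqrt{2} i \left(1 + i\right) e^{- 3 \sqrt{2} \omega \left(1 + i\right)}}{1728}
  F(ω) = -2πi·ΣRes = \frac{7 \sqrt{2} \pi \left(1 - i\right) \left(e^{6 \sqrt{2} i \omega} + i\right) e^{- 3 \sqrt{2} \omega \left(1 + i\right)}}{864} = \frac{7 \pi e^{- 3 \sqrt{2} \omega} \sin{\left(3 \sqrt{2} \omega + \frac{\pi}{4} \right)}}{216}

Case ω < 0 (upper half-plane, counterclockwise contour ⇒ F(ω) = +2πi·ΣRes):
  Res_{z = 3 \sqrt{2} + 3 \sqrt{2} i} g(z) = \frac{7 \sqrt{2} i \left(-1 + i\right) e^{3 \sqrt{2} \omega \left(1 - i\right)}}{1728}
  Res_{z = - 3 \sqrt{2} + 3 \sqrt{2} i} g(z) = \frac{7 \sqrt{2} \left(1 - i\right) e^{3 \sqrt{2} \omega \left(1 + i\right)}}{1728}
  F(ω) = 2πi·ΣRes = - \frac{7 \sqrt{2} i \pi \left(i \left(1 - i\right) e^{3 \sqrt{2} \omega \left(1 - i\right)} - \left(1 - i\right) e^{3 \sqrt{2} \omega \left(1 + i\right)}\right)}{864} = \frac{7 \pi e^{3 \sqrt{2} \omega} \cos{\left(3 \sqrt{2} \omega + \frac{\pi}{4} \right)}}{216}

Both cases combine into a single formula in |ω|:

F(ω) = \frac{7 \pi e^{- 3 \sqrt{2} \left|{\omega}\right|} \sin{\left(3 \sqrt{2} \left|{\omega}\right| + \frac{\pi}{4} \right)}}{216}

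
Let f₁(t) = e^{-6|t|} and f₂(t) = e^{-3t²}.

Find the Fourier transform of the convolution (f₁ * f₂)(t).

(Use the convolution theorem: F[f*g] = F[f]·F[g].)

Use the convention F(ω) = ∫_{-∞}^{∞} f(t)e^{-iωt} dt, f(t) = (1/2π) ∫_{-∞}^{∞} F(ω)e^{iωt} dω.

F[f₁*f₂](ω) = \frac{4 \sqrt{3} \sqrt{\pi} e^{- \frac{\omega^{2}}{12}}}{\omega^{2} + 36}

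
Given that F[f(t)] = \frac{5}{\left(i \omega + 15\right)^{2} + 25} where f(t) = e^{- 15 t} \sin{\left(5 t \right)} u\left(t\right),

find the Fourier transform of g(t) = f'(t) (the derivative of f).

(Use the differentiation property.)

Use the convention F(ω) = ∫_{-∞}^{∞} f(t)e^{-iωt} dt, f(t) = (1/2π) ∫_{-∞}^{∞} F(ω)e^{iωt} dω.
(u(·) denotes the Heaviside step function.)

F[g](ω) = \frac{5 i \omega}{\left(i \omega + 15\right)^{2} + 25}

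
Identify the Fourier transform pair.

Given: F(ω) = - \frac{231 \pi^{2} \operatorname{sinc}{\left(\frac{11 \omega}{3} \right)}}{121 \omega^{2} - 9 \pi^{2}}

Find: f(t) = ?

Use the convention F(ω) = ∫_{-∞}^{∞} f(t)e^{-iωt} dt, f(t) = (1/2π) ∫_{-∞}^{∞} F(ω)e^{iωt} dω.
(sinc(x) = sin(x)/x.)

f(t) = 7 \left(\begin{cases} \frac{\cos{\left(\frac{3 \pi t}{11} \right)}}{2} + \frac{1}{2} & \text{for}\: \left|{t}\right| < \frac{11}{3} \\0 & \text{otherwise} \end{cases}\right)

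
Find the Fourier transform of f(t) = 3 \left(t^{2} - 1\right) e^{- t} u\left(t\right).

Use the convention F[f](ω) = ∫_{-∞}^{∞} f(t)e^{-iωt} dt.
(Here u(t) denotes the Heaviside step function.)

F(ω) = \frac{3 \left(2 i \omega - \left(i \omega + 1\right)^{3} + 2\right)}{\left(i \omega + 1\right)^{4}}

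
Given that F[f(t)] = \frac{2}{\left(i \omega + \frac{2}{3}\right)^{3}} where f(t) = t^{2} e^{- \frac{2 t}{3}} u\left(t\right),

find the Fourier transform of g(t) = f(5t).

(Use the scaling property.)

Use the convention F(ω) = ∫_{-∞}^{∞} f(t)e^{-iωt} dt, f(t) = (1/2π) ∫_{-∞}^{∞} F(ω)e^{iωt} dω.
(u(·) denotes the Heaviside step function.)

F[g](ω) = \frac{1350}{\left(3 i \omega + 10\right)^{3}}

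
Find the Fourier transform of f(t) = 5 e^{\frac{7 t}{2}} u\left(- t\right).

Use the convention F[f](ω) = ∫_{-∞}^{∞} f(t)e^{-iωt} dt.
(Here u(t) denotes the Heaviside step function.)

F(ω) = - \frac{10}{2 i \omega - 7}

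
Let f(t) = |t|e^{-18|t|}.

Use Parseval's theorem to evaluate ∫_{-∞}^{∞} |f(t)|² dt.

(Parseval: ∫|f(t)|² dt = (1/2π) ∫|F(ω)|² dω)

∫|f(t)|² dt = \frac{1}{11664}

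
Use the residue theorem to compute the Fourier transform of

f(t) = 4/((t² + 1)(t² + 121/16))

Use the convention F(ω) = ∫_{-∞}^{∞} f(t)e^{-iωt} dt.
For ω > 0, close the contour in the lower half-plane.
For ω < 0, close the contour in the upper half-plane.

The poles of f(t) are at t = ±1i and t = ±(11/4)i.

Let g(z) = f(z)e^{-iωz}; for large |z| the factor e^{-iωz} decays in the lower half-plane when ω > 0 and in the upper half-plane when ω < 0.

Case ω > 0 (lower half-plane, clockwise contour ⇒ F(ω) = -2πi·ΣRes):
  Res_{z = - i} g(z) = \frac{32 i e^{- \omega}}{105}
  Res_{z = - \frac{11 i}{4}} g(z) = - \frac{128 i e^{- \frac{11 \omega}{4}}}{1155}
  F(ω) = -2πi·ΣRes = \frac{64 \pi e^{- \omega}}{105} - \frac{256 \pi e^{- \frac{11 \omega}{4}}}{1155}

Case ω < 0 (upper half-plane, counterclockwise contour ⇒ F(ω) = +2πi·ΣRes):
  Res_{z = i} g(z) = - \frac{32 i e^{\omega}}{105}
  Res_{z = \frac{11 i}{4}} g(z) = \frac{128 i e^{\frac{11 \omega}{4}}}{1155}
  F(ω) = 2πi·ΣRes = \frac{64 \pi \left(- 4 e^{\frac{11 \omega}{4}} + 11 e^{\omega}\right)}{1155}

Both cases combine into a single formula in |ω|:

F(ω) = \frac{64 \pi e^{- \left|{\omega}\right|}}{105} - \frac{256 \pi e^{- \frac{11 \left|{\omega}\right|}{4}}}{1155}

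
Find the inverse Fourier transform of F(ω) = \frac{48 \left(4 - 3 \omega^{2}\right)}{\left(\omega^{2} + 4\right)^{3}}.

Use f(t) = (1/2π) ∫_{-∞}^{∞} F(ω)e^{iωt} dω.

f(t) = 6 t^{2} e^{- 2 \left|{t}\right|}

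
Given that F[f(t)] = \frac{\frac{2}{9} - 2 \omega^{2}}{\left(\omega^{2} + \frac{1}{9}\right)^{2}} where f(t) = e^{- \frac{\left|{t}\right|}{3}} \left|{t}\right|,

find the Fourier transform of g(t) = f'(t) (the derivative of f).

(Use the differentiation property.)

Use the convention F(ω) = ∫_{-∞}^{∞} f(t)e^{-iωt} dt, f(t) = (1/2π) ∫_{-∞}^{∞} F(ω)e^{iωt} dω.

F[g](ω) = - \frac{18 i \omega \left(9 \omega^{2} - 1\right)}{\left(9 \omega^{2} + 1\right)^{2}}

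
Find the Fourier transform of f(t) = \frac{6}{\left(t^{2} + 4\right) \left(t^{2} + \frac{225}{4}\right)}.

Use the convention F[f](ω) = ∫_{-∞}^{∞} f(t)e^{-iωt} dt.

F(ω) = \frac{12 \pi e^{- 2 \left|{\omega}\right|}}{209} - \frac{16 \pi e^{- \frac{15 \left|{\omega}\right|}{2}}}{1045}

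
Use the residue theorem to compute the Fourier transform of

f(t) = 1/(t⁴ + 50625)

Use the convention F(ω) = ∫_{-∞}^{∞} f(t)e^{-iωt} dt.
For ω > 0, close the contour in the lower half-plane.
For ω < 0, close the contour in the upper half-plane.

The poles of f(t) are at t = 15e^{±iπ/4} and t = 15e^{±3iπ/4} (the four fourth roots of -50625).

Let g(z) = f(z)e^{-iωz}; for large |z| the factor e^{-iωz} decays in the lower half-plane when ω > 0 and in the upper half-plane when ω < 0.

Case ω > 0 (lower half-plane, clockwise contour ⇒ F(ω) = -2πi·ΣRes):
  Res_{z = - \frac{15 \sqrt{2}}{2} - \frac{15 \sqrt{2} i}{2}} g(z) = \frac{\sqrt{2} i \left(1 - i\right) e^{\frac{15 \sqrt{2} \omega \left(-1 + i\right)}{2}}}{27000}
  Res_{z = \frac{15 \sqrt{2}}{2} - \frac{15 \sqrt{2} i}{2}} g(z) = \frac{\sqrt{2} i \left(1 + i\right) e^{- \frac{15 \sqrt{2} \omega \left(1 + i\right)}{2}}}{27000}
  F(ω) = -2πi·ΣRes = \frac{\sqrt{2} \pi \left(1 - i\right) \left(e^{15 \sqrt{2} i \omega} + i\right) e^{- \frac{15 \sqrt{2} \omega \left(1 + i\right)}{2}}}{13500} = \frac{\pi e^{- \frac{15 \sqrt{2} \omega}{2}} \sin{\left(\frac{15 \sqrt{2} \omega}{2} + \frac{\pi}{4} \right)}}{3375}

Case ω < 0 (upper half-plane, counterclockwise contour ⇒ F(ω) = +2πi·ΣRes):
  Res_{z = \frac{15 \sqrt{2}}{2} + \frac{15 \sqrt{2} i}{2}} g(z) = \frac{\sqrt{2} i \left(-1 + i\right) e^{\frac{15 \sqrt{2} \omega \left(1 - i\right)}{2}}}{27000}
  Res_{z = - \frac{15 \sqrt{2}}{2} + \frac{15 \sqrt{2} i}{2}} g(z) = \frac{\sqrt{2} \left(1 - i\right) e^{\frac{15 \sqrt{2} \omega \left(1 + i\right)}{2}}}{27000}
  F(ω) = 2πi·ΣRes = - \frac{\sqrt{2} i \pi \left(i \left(1 - i\right) e^{\frac{15 \sqrt{2} \omega \left(1 - i\right)}{2}} - \left(1 - i\right) e^{\frac{15 \sqrt{2} \omega \left(1 + i\right)}{2}}\right)}{13500} = \frac{\pi e^{\frac{15 \sqrt{2} \omega}{2}} \cos{\left(\frac{15 \sqrt{2} \omega}{2} + \frac{\pi}{4} \right)}}{3375}

Both cases combine into a single formula in |ω|:

F(ω) = \frac{\pi e^{- \frac{15 \sqrt{2} \left|{\omega}\right|}{2}} \sin{\left(\frac{15 \sqrt{2} \left|{\omega}\right|}{2} + \frac{\pi}{4} \right)}}{3375}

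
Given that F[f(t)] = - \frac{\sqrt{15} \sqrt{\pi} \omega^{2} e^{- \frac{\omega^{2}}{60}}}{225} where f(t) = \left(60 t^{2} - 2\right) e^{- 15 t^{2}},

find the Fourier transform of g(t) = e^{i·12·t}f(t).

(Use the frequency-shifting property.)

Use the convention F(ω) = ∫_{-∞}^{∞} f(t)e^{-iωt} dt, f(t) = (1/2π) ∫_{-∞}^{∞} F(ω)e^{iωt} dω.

F[g](ω) = - \frac{\sqrt{15} \sqrt{\pi} \left(\omega - 12\right)^{2} e^{- \frac{\left(\omega - 12\right)^{2}}{60}}}{225}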